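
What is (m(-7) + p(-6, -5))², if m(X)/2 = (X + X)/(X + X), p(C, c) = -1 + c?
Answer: 16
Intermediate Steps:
m(X) = 2 (m(X) = 2*((X + X)/(X + X)) = 2*((2*X)/((2*X))) = 2*((2*X)*(1/(2*X))) = 2*1 = 2)
(m(-7) + p(-6, -5))² = (2 + (-1 - 5))² = (2 - 6)² = (-4)² = 16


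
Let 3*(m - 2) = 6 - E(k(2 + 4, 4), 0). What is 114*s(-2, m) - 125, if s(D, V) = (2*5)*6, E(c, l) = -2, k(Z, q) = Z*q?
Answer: 6715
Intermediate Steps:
m = 14/3 (m = 2 + (6 - 1*(-2))/3 = 2 + (6 + 2)/3 = 2 + (1/3)*8 = 2 + 8/3 = 14/3 ≈ 4.6667)
s(D, V) = 60 (s(D, V) = 10*6 = 60)
114*s(-2, m) - 125 = 114*60 - 125 = 6840 - 125 = 6715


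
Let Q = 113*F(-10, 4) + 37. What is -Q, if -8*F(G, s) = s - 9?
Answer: -861/8 ≈ -107.63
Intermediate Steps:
F(G, s) = 9/8 - s/8 (F(G, s) = -(s - 9)/8 = -(-9 + s)/8 = 9/8 - s/8)
Q = 861/8 (Q = 113*(9/8 - ⅛*4) + 37 = 113*(9/8 - ½) + 37 = 113*(5/8) + 37 = 565/8 + 37 = 861/8 ≈ 107.63)
-Q = -1*861/8 = -861/8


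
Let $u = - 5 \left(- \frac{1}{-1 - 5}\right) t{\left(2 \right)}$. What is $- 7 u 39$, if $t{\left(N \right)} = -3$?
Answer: $- \frac{1365}{2} \approx -682.5$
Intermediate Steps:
$u = \frac{5}{2}$ ($u = - 5 \left(- \frac{1}{-1 - 5}\right) \left(-3\right) = - 5 \left(- \frac{1}{-6}\right) \left(-3\right) = - 5 \left(\left(-1\right) \left(- \frac{1}{6}\right)\right) \left(-3\right) = \left(-5\right) \frac{1}{6} \left(-3\right) = \left(- \frac{5}{6}\right) \left(-3\right) = \frac{5}{2} \approx 2.5$)
$- 7 u 39 = \left(-7\right) \frac{5}{2} \cdot 39 = \left(- \frac{35}{2}\right) 39 = - \frac{1365}{2}$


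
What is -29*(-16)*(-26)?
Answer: -12064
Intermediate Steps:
-29*(-16)*(-26) = 464*(-26) = -12064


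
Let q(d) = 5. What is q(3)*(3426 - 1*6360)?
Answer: -14670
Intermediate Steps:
q(3)*(3426 - 1*6360) = 5*(3426 - 1*6360) = 5*(3426 - 6360) = 5*(-2934) = -14670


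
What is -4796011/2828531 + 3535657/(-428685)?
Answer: -12056693405402/1212548811735 ≈ -9.9433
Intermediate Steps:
-4796011/2828531 + 3535657/(-428685) = -4796011*1/2828531 + 3535657*(-1/428685) = -4796011/2828531 - 3535657/428685 = -12056693405402/1212548811735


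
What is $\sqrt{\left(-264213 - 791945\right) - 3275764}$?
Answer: $i \sqrt{4331922} \approx 2081.3 i$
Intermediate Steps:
$\sqrt{\left(-264213 - 791945\right) - 3275764} = \sqrt{-1056158 - 3275764} = \sqrt{-4331922} = i \sqrt{4331922}$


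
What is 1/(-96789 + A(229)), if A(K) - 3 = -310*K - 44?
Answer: -1/167820 ≈ -5.9588e-6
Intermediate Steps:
A(K) = -41 - 310*K (A(K) = 3 + (-310*K - 44) = 3 + (-44 - 310*K) = -41 - 310*K)
1/(-96789 + A(229)) = 1/(-96789 + (-41 - 310*229)) = 1/(-96789 + (-41 - 70990)) = 1/(-96789 - 71031) = 1/(-167820) = -1/167820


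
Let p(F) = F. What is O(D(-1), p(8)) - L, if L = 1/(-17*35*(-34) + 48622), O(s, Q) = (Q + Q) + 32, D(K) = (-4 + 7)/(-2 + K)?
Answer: 3304895/68852 ≈ 48.000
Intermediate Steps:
D(K) = 3/(-2 + K)
O(s, Q) = 32 + 2*Q (O(s, Q) = 2*Q + 32 = 32 + 2*Q)
L = 1/68852 (L = 1/(-595*(-34) + 48622) = 1/(20230 + 48622) = 1/68852 ≈ 1.4524e-5)
O(D(-1), p(8)) - L = (32 + 2*8) - 1*1/68852 = (32 + 16) - 1/68852 = 48 - 1/68852 = 3304895/68852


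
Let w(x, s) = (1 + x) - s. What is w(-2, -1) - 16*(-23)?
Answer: 368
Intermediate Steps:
w(x, s) = 1 + x - s
w(-2, -1) - 16*(-23) = (1 - 2 - 1*(-1)) - 16*(-23) = (1 - 2 + 1) + 368 = 0 + 368 = 368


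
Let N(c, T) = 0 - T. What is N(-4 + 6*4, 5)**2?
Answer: 25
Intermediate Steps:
N(c, T) = -T
N(-4 + 6*4, 5)**2 = (-1*5)**2 = (-5)**2 = 25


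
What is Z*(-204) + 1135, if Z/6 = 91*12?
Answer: -1335473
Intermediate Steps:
Z = 6552 (Z = 6*(91*12) = 6*1092 = 6552)
Z*(-204) + 1135 = 6552*(-204) + 1135 = -1336608 + 1135 = -1335473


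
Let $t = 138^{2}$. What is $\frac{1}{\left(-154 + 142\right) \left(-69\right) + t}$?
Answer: $\frac{1}{19872} \approx 5.0322 \cdot 10^{-5}$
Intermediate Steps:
$t = 19044$
$\frac{1}{\left(-154 + 142\right) \left(-69\right) + t} = \frac{1}{\left(-154 + 142\right) \left(-69\right) + 19044} = \frac{1}{\left(-12\right) \left(-69\right) + 19044} = \frac{1}{828 + 19044} = \frac{1}{19872}$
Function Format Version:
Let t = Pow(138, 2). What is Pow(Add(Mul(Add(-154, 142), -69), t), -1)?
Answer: Rational(1, 19872) ≈ 5.0322e-5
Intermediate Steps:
t = 19044
Pow(Add(Mul(Add(-154, 142), -69), t), -1) = Pow(Add(Mul(Add(-154, 142), -69), 19044), -1) = Pow(Add(Mul(-12, -69), 19044), -1) = Pow(Add(828, 19044), -1) = Pow(19872, -1) = Rational(1, 19872)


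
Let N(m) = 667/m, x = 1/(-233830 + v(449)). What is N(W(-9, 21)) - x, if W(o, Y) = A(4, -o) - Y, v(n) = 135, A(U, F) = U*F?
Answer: 31174916/701085 ≈ 44.467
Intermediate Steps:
A(U, F) = F*U
W(o, Y) = -Y - 4*o (W(o, Y) = -o*4 - Y = -4*o - Y = -Y - 4*o)
x = -1/233695 (x = 1/(-233830 + 135) = 1/(-233695) = -1/233695 ≈ -4.2791e-6)
N(W(-9, 21)) - x = 667/(-1*21 - 4*(-9)) - 1*(-1/233695) = 667/(-21 + 36) + 1/233695 = 667/15 + 1/233695 = 31174916/701085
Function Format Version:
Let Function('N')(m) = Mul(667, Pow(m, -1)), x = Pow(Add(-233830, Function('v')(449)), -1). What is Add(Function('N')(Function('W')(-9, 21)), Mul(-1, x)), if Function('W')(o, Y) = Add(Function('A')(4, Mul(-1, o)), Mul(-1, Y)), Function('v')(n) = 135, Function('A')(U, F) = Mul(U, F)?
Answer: Rational(31174916, 701085) ≈ 44.467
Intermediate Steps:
Function('A')(U, F) = Mul(F, U)
Function('W')(o, Y) = Add(Mul(-1, Y), Mul(-4, o)) (Function('W')(o, Y) = Add(Mul(Mul(-1, o), 4), Mul(-1, Y)) = Add(Mul(-4, o), Mul(-1, Y)) = Add(Mul(-1, Y), Mul(-4, o)))
x = Rational(-1, 233695) (x = Pow(Add(-233830, 135), -1) = Pow(-233695, -1) = Rational(-1, 233695) ≈ -4.2791e-6)
Add(Function('N')(Function('W')(-9, 21)), Mul(-1, x)) = Add(Mul(667, Pow(Add(Mul(-1, 21), Mul(-4, -9)), -1)), Mul(-1, Rational(-1, 233695))) = Add(Mul(667, Pow(Add(-21, 36), -1)), Rational(1, 233695)) = Add(Mul(667, Pow(15, -1)), Rational(1, 233695)) = Add(Mul(667, Rational(1, 15)), Rational(1, 233695)) = Add(Rational(667, 15), Rational(1, 233695)) = Rational(31174916, 701085)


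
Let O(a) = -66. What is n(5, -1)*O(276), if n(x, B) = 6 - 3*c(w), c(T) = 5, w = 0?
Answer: 594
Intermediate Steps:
n(x, B) = -9 (n(x, B) = 6 - 3*5 = 6 - 15 = -9)
n(5, -1)*O(276) = -9*(-66) = 594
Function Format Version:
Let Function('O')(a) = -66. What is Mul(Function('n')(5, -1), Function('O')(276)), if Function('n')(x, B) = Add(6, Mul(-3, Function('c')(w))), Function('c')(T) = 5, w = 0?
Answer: 594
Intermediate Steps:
Function('n')(x, B) = -9 (Function('n')(x, B) = Add(6, Mul(-3, 5)) = Add(6, -15) = -9)
Mul(Function('n')(5, -1), Function('O')(276)) = Mul(-9, -66) = 594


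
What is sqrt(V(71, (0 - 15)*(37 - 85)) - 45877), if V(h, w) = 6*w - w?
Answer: I*sqrt(42277) ≈ 205.61*I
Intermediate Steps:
V(h, w) = 5*w
sqrt(V(71, (0 - 15)*(37 - 85)) - 45877) = sqrt(5*((0 - 15)*(37 - 85)) - 45877) = sqrt(5*(-15*(-48)) - 45877) = sqrt(5*720 - 45877) = sqrt(3600 - 45877) = sqrt(-42277) = I*sqrt(42277)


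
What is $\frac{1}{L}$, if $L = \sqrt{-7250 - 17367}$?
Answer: $- \frac{i \sqrt{24617}}{24617} \approx - 0.0063736 i$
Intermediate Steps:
$L = i \sqrt{24617}$ ($L = \sqrt{-24617} = i \sqrt{24617} \approx 156.9 i$)
$\frac{1}{L} = \frac{1}{i \sqrt{24617}} = - \frac{i \sqrt{24617}}{24617}$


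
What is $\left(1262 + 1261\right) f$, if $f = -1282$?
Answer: $-3234486$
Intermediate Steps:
$\left(1262 + 1261\right) f = \left(1262 + 1261\right) \left(-1282\right) = 2523 \left(-1282\right) = -3234486$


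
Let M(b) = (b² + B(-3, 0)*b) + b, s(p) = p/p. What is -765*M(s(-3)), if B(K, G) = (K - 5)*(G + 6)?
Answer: 35190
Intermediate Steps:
s(p) = 1
B(K, G) = (-5 + K)*(6 + G)
M(b) = b² - 47*b (M(b) = (b² + (-30 - 5*0 + 6*(-3) + 0*(-3))*b) + b = (b² + (-30 + 0 - 18 + 0)*b) + b = (b² - 48*b) + b = b² - 47*b)
-765*M(s(-3)) = -765*(-47 + 1) = -765*(-46) = 35190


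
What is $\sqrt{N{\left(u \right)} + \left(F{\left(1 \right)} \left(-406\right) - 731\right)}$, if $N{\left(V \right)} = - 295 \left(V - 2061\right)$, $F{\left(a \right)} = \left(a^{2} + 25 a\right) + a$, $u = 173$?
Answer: $\sqrt{545267} \approx 738.42$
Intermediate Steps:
$F{\left(a \right)} = a^{2} + 26 a$
$N{\left(V \right)} = 607995 - 295 V$ ($N{\left(V \right)} = - 295 \left(-2061 + V\right) = 607995 - 295 V$)
$\sqrt{N{\left(u \right)} + \left(F{\left(1 \right)} \left(-406\right) - 731\right)} = \sqrt{\left(607995 - 51035\right) + \left(1 \left(26 + 1\right) \left(-406\right) - 731\right)} = \sqrt{\left(607995 - 51035\right) + \left(1 \cdot 27 \left(-406\right) - 731\right)} = \sqrt{556960 + \left(27 \left(-406\right) - 731\right)} = \sqrt{556960 - 11693} = \sqrt{545267}$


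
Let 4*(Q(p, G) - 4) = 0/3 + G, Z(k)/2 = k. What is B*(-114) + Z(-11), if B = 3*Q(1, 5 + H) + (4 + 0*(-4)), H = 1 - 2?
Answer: -2188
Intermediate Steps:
Z(k) = 2*k
H = -1
Q(p, G) = 4 + G/4 (Q(p, G) = 4 + (0/3 + G)/4 = 4 + (0*(⅓) + G)/4 = 4 + (0 + G)/4 = 4 + G/4)
B = 19 (B = 3*(4 + (5 - 1)/4) + (4 + 0*(-4)) = 3*(4 + (¼)*4) + (4 + 0) = 3*(4 + 1) + 4 = 3*5 + 4 = 15 + 4 = 19)
B*(-114) + Z(-11) = 19*(-114) + 2*(-11) = -2166 - 22 = -2188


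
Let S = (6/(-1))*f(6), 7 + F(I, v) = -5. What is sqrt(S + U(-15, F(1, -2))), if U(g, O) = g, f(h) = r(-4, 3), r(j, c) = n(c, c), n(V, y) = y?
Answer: I*sqrt(33) ≈ 5.7446*I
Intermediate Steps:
r(j, c) = c
F(I, v) = -12 (F(I, v) = -7 - 5 = -12)
f(h) = 3
S = -18 (S = (6/(-1))*3 = (6*(-1))*3 = -6*3 = -18)
sqrt(S + U(-15, F(1, -2))) = sqrt(-18 - 15) = sqrt(-33) = I*sqrt(33)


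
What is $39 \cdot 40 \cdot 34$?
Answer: $53040$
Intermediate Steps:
$39 \cdot 40 \cdot 34 = 1560 \cdot 34 = 53040$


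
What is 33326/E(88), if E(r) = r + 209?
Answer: 33326/297 ≈ 112.21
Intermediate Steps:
E(r) = 209 + r
33326/E(88) = 33326/(209 + 88) = 33326/297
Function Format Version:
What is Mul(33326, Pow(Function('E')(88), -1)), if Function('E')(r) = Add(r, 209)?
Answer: Rational(33326, 297) ≈ 112.21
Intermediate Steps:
Function('E')(r) = Add(209, r)
Mul(33326, Pow(Function('E')(88), -1)) = Mul(33326, Pow(Add(209, 88), -1)) = Mul(33326, Pow(297, -1)) = Mul(33326, Rational(1, 297)) = Rational(33326, 297)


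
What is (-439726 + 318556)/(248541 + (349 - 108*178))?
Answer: -60585/114833 ≈ -0.52759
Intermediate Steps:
(-439726 + 318556)/(248541 + (349 - 108*178)) = -121170/(248541 + (349 - 19224)) = -121170/(248541 - 18875) = -121170/229666 = -121170*1/229666 = -60585/114833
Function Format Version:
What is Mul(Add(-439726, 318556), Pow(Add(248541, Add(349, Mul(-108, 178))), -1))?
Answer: Rational(-60585, 114833) ≈ -0.52759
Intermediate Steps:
Mul(Add(-439726, 318556), Pow(Add(248541, Add(349, Mul(-108, 178))), -1)) = Mul(-121170, Pow(Add(248541, Add(349, -19224)), -1)) = Mul(-121170, Pow(Add(248541, -18875), -1)) = Mul(-121170, Pow(229666, -1)) = Mul(-121170, Rational(1, 229666)) = Rational(-60585, 114833)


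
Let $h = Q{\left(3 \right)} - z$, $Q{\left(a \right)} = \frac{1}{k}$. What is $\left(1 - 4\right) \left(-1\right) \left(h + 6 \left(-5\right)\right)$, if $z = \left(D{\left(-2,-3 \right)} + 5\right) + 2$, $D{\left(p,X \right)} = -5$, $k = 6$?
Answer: $- \frac{191}{2} \approx -95.5$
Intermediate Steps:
$Q{\left(a \right)} = \frac{1}{6}$
$z = 2$ ($z = \left(-5 + 5\right) + 2 = 0 + 2 = 2$)
$h = - \frac{11}{6}$ ($h = \frac{1}{6} - 2 = - \frac{11}{6} \approx -1.8333$)
$\left(1 - 4\right) \left(-1\right) \left(h + 6 \left(-5\right)\right) = \left(1 - 4\right) \left(-1\right) \left(- \frac{11}{6} + 6 \left(-5\right)\right) = \left(-3\right) \left(-1\right) \left(- \frac{11}{6} - 30\right) = 3 \left(- \frac{191}{6}\right) = - \frac{191}{2}$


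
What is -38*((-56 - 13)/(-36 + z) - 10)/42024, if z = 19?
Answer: 1919/357204 ≈ 0.0053723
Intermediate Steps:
-38*((-56 - 13)/(-36 + z) - 10)/42024 = -38*((-56 - 13)/(-36 + 19) - 10)/42024 = -38*(-69/(-17) - 10)*(1/42024) = -38*(-69*(-1/17) - 10)*(1/42024) = -38*(69/17 - 10)*(1/42024) = -38*(-101/17)*(1/42024) = (3838/17)*(1/42024) = 1919/357204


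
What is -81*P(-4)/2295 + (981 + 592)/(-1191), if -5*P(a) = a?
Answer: -682817/506175 ≈ -1.3490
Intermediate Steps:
P(a) = -a/5
-81*P(-4)/2295 + (981 + 592)/(-1191) = -(-81)*(-4)/5/2295 + (981 + 592)/(-1191) = -81*4/5*(1/2295) + 1573*(-1/1191) = -324/5*1/2295 - 1573/1191 = -12/425 - 1573/1191 = -682817/506175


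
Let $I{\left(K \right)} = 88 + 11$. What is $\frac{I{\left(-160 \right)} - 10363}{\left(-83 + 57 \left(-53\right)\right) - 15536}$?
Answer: $\frac{1283}{2330} \approx 0.55064$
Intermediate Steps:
$I{\left(K \right)} = 99$
$\frac{I{\left(-160 \right)} - 10363}{\left(-83 + 57 \left(-53\right)\right) - 15536} = \frac{99 - 10363}{\left(-83 + 57 \left(-53\right)\right) - 15536} = - \frac{10264}{\left(-83 - 3021\right) - 15536} = - \frac{10264}{-3104 - 15536} = - \frac{10264}{-18640} = \left(-10264\right) \left(- \frac{1}{18640}\right) = \frac{1283}{2330}$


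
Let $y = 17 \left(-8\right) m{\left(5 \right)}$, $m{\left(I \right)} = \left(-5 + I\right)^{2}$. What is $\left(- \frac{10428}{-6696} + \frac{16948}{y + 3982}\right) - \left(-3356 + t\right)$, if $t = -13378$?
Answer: $\frac{18597564523}{1110978} \approx 16740.0$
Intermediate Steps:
$y = 0$ ($y = 17 \left(-8\right) \left(-5 + 5\right)^{2} = - 136 \cdot 0^{2} = \left(-136\right) 0 = 0$)
$\left(- \frac{10428}{-6696} + \frac{16948}{y + 3982}\right) - \left(-3356 + t\right) = \left(- \frac{10428}{-6696} + \frac{16948}{0 + 3982}\right) + \left(3356 - -13378\right) = \left(\left(-10428\right) \left(- \frac{1}{6696}\right) + \frac{16948}{3982}\right) + \left(3356 + 13378\right) = \left(\frac{869}{558} + 16948 \cdot \frac{1}{3982}\right) + 16734 = \left(\frac{869}{558} + \frac{8474}{1991}\right) + 16734 = \frac{6458671}{1110978} + 16734 = \frac{18597564523}{1110978}$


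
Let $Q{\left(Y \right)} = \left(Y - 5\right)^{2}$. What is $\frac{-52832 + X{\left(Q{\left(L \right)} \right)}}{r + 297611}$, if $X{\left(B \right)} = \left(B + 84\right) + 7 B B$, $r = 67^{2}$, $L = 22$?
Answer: $\frac{44349}{25175} \approx 1.7616$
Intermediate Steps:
$Q{\left(Y \right)} = \left(-5 + Y\right)^{2}$
$r = 4489$
$X{\left(B \right)} = 84 + B + 7 B^{2}$ ($X{\left(B \right)} = \left(84 + B\right) + 7 B^{2} = 84 + B + 7 B^{2}$)
$\frac{-52832 + X{\left(Q{\left(L \right)} \right)}}{r + 297611} = \frac{-52832 + \left(84 + \left(-5 + 22\right)^{2} + 7 \left(\left(-5 + 22\right)^{2}\right)^{2}\right)}{4489 + 297611} = \frac{-52832 + \left(84 + 17^{2} + 7 \left(17^{2}\right)^{2}\right)}{302100} = \left(-52832 + \left(84 + 289 + 7 \cdot 289^{2}\right)\right) \frac{1}{302100} = \left(-52832 + \left(84 + 289 + 7 \cdot 83521\right)\right) \frac{1}{302100} = \left(-52832 + \left(84 + 289 + 584647\right)\right) \frac{1}{302100} = \left(-52832 + 585020\right) \frac{1}{302100} = 532188 \cdot \frac{1}{302100} = \frac{44349}{25175}$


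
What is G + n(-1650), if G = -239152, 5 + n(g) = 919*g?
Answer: -1755507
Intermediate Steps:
n(g) = -5 + 919*g
G + n(-1650) = -239152 + (-5 + 919*(-1650)) = -239152 + (-5 - 1516350) = -239152 - 1516355 = -1755507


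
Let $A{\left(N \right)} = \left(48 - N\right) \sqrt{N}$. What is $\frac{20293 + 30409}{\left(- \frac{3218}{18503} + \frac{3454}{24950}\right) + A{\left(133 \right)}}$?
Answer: $\frac{2819069819541646975}{1505830124387723741646} - \frac{6753524906389156746875 \sqrt{133}}{1505830124387723741646} \approx -51.721$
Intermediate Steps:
$A{\left(N \right)} = \sqrt{N} \left(48 - N\right)$
$\frac{20293 + 30409}{\left(- \frac{3218}{18503} + \frac{3454}{24950}\right) + A{\left(133 \right)}} = \frac{20293 + 30409}{\left(- \frac{3218}{18503} + \frac{3454}{24950}\right) + \sqrt{133} \left(48 - 133\right)} = \frac{50702}{\left(\left(-3218\right) \frac{1}{18503} + 3454 \cdot \frac{1}{24950}\right) + \sqrt{133} \left(48 - 133\right)} = \frac{50702}{\left(- \frac{3218}{18503} + \frac{1727}{12475}\right) + \sqrt{133} \left(-85\right)} = \frac{50702}{- \frac{8189869}{230824925} - 85 \sqrt{133}}$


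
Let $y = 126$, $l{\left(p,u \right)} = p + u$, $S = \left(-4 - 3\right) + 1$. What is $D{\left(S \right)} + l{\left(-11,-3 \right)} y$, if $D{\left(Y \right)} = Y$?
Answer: $-1770$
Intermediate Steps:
$S = -6$ ($S = -7 + 1 = -6$)
$D{\left(S \right)} + l{\left(-11,-3 \right)} y = -6 + \left(-11 - 3\right) 126 = -6 - 1764 = -1770$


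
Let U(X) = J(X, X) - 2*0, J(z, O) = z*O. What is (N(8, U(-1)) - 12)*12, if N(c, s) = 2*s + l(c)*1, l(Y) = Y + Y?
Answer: 72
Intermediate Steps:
J(z, O) = O*z
l(Y) = 2*Y
U(X) = X² (U(X) = X*X - 2*0 = X² + 0 = X²)
N(c, s) = 2*c + 2*s (N(c, s) = 2*s + (2*c)*1 = 2*s + 2*c = 2*c + 2*s)
(N(8, U(-1)) - 12)*12 = ((2*8 + 2*(-1)²) - 12)*12 = ((16 + 2*1) - 12)*12 = ((16 + 2) - 12)*12 = (18 - 12)*12 = 6*12 = 72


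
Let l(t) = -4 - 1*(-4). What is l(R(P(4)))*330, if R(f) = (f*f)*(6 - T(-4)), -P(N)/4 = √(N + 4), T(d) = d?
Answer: 0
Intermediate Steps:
P(N) = -4*√(4 + N) (P(N) = -4*√(N + 4) = -4*√(4 + N))
R(f) = 10*f² (R(f) = (f*f)*(6 - 1*(-4)) = f²*(6 + 4) = f²*10 = 10*f²)
l(t) = 0 (l(t) = -4 + 4 = 0)
l(R(P(4)))*330 = 0*330 = 0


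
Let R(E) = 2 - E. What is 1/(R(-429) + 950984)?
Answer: 1/951415 ≈ 1.0511e-6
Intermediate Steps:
1/(R(-429) + 950984) = 1/((2 - 1*(-429)) + 950984) = 1/((2 + 429) + 950984) = 1/(431 + 950984) = 1/951415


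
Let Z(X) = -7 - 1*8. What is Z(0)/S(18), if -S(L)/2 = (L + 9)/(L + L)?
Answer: 10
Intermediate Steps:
S(L) = -(9 + L)/L (S(L) = -2*(L + 9)/(L + L) = -2*(9 + L)/(2*L) = -2*(9 + L)*1/(2*L) = -(9 + L)/L)
Z(X) = -15 (Z(X) = -7 - 8 = -15)
Z(0)/S(18) = -15*18/(-9 - 1*18) = -15*18/(-9 - 18) = -15/((1/18)*(-27)) = -15/(-3/2) = -15*(-2/3) = 10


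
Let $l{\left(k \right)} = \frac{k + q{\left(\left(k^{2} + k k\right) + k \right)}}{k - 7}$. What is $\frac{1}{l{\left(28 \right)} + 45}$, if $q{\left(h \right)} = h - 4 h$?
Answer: $- \frac{3}{545} \approx -0.0055046$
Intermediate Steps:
$q{\left(h \right)} = - 3 h$
$l{\left(k \right)} = \frac{- 6 k^{2} - 2 k}{-7 + k}$ ($l{\left(k \right)} = \frac{k - 3 \left(\left(k^{2} + k k\right) + k\right)}{k - 7} = \frac{k - 3 \left(\left(k^{2} + k^{2}\right) + k\right)}{-7 + k} = \frac{k - 3 \left(2 k^{2} + k\right)}{-7 + k} = \frac{k - 3 \left(k + 2 k^{2}\right)}{-7 + k} = \frac{k - \left(3 k + 6 k^{2}\right)}{-7 + k} = \frac{- 6 k^{2} - 2 k}{-7 + k}$)
$\frac{1}{l{\left(28 \right)} + 45} = \frac{1}{2 \cdot 28 \frac{1}{-7 + 28} \left(-1 - 84\right) + 45} = \frac{1}{2 \cdot 28 \cdot \frac{1}{21} \left(-1 - 84\right) + 45} = \frac{1}{2 \cdot 28 \cdot \frac{1}{21} \left(-85\right) + 45} = \frac{1}{- \frac{680}{3} + 45} = \frac{1}{- \frac{545}{3}} = - \frac{3}{545}$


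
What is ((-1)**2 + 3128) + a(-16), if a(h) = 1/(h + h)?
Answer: 100127/32 ≈ 3129.0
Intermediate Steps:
a(h) = 1/(2*h)
((-1)**2 + 3128) + a(-16) = ((-1)**2 + 3128) + (1/2)/(-16) = (1 + 3128) + (1/2)*(-1/16) = 3129 - 1/32 = 100127/32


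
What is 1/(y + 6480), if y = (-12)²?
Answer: 1/6624 ≈ 0.00015097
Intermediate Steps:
y = 144
1/(y + 6480) = 1/(144 + 6480) = 1/6624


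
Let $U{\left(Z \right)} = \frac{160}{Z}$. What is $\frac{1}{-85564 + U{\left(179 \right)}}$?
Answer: $- \frac{179}{15315796} \approx -1.1687 \cdot 10^{-5}$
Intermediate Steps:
$\frac{1}{-85564 + U{\left(179 \right)}} = \frac{1}{-85564 + \frac{160}{179}} = \frac{1}{- \frac{15315796}{179}} = - \frac{179}{15315796}$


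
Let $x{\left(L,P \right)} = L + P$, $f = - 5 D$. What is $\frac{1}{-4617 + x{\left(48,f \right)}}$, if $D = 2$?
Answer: $- \frac{1}{4579} \approx -0.00021839$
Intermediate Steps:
$f = -10$ ($f = \left(-5\right) 2 = -10$)
$\frac{1}{-4617 + x{\left(48,f \right)}} = \frac{1}{-4617 + \left(48 - 10\right)} = \frac{1}{-4617 + 38} = \frac{1}{-4579} = - \frac{1}{4579}$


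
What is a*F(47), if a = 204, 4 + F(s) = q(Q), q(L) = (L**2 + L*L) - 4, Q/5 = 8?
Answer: 651168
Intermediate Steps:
Q = 40 (Q = 5*8 = 40)
q(L) = -4 + 2*L**2 (q(L) = (L**2 + L**2) - 4 = 2*L**2 - 4 = -4 + 2*L**2)
F(s) = 3192 (F(s) = -4 + (-4 + 2*40**2) = -4 + (-4 + 2*1600) = -4 + (-4 + 3200) = -4 + 3196 = 3192)
a*F(47) = 204*3192 = 651168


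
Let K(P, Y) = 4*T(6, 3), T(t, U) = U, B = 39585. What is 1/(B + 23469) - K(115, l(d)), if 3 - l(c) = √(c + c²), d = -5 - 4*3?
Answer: -756647/63054 ≈ -12.000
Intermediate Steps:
d = -17 (d = -5 - 12 = -17)
l(c) = 3 - √(c + c²)
K(P, Y) = 12 (K(P, Y) = 4*3 = 12)
1/(B + 23469) - K(115, l(d)) = 1/(39585 + 23469) - 1*12 = 1/63054 - 12 = -756647/63054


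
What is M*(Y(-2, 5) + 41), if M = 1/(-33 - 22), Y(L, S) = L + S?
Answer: -4/5 ≈ -0.80000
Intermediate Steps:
M = -1/55 (M = 1/(-55) = -1/55 ≈ -0.018182)
M*(Y(-2, 5) + 41) = -((-2 + 5) + 41)/55 = -(3 + 41)/55 = -1/55*44 = -4/5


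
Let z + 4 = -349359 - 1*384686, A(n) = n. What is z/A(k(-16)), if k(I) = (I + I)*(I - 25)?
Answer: -734049/1312 ≈ -559.49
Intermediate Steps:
k(I) = 2*I*(-25 + I) (k(I) = (2*I)*(-25 + I) = 2*I*(-25 + I))
z = -734049 (z = -4 + (-349359 - 1*384686) = -4 + (-349359 - 384686) = -4 - 734045 = -734049)
z/A(k(-16)) = -734049*(-1/(32*(-25 - 16))) = -734049/(2*(-16)*(-41)) = -734049/1312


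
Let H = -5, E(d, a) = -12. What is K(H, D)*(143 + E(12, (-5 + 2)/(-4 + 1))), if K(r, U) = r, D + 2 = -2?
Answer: -655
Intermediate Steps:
D = -4 (D = -2 - 2 = -4)
K(H, D)*(143 + E(12, (-5 + 2)/(-4 + 1))) = -5*(143 - 12) = -5*131 = -655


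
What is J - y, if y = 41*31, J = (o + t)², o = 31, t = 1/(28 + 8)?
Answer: -399527/1296 ≈ -308.28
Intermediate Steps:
t = 1/36 ≈ 0.027778
J = 1247689/1296 (J = (31 + 1/36)² = (1117/36)² = 1247689/1296 ≈ 962.72)
y = 1271
J - y = 1247689/1296 - 1*1271 = 1247689/1296 - 1271 = -399527/1296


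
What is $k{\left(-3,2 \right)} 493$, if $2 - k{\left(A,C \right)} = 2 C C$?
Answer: $-2958$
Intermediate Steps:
$k{\left(A,C \right)} = 2 - 2 C^{2}$ ($k{\left(A,C \right)} = 2 - 2 C C = 2 - 2 C^{2}$)
$k{\left(-3,2 \right)} 493 = \left(2 - 2 \cdot 2^{2}\right) 493 = \left(2 - 8\right) 493 = \left(-6\right) 493 = -2958$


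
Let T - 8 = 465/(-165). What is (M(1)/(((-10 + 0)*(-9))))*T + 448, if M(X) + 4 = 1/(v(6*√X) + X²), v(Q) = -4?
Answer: 443273/990 ≈ 447.75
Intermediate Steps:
T = 57/11 (T = 8 + 465/(-165) = 8 + 465*(-1/165) = 8 - 31/11 = 57/11 ≈ 5.1818)
M(X) = -4 + 1/(-4 + X²)
(M(1)/(((-10 + 0)*(-9))))*T + 448 = (((17 - 4*1²)/(-4 + 1²))/(((-10 + 0)*(-9))))*(57/11) + 448 = (((17 - 4*1)/(-4 + 1))/((-10*(-9))))*(57/11) + 448 = (((17 - 4)/(-3))/90)*(57/11) + 448 = (-⅓*13*(1/90))*(57/11) + 448 = -13/3*1/90*(57/11) + 448 = -13/270*57/11 + 448 = -247/990 + 448 = 443273/990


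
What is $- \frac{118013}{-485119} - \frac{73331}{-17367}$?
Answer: $\frac{37623793160}{8425061673} \approx 4.4657$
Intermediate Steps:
$- \frac{118013}{-485119} - \frac{73331}{-17367} = \left(-118013\right) \left(- \frac{1}{485119}\right) - - \frac{73331}{17367} = \frac{118013}{485119} + \frac{73331}{17367} = \frac{37623793160}{8425061673}$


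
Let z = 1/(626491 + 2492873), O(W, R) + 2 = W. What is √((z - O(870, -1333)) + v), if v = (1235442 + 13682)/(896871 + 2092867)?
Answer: I*√524018371634073444109491831/777173423886 ≈ 29.455*I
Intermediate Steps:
O(W, R) = -2 + W
z = 1/3119364 ≈ 3.2058e-7
v = 624562/1494869 (v = 1249124/2989738 = 1249124*(1/2989738) = 624562/1494869 ≈ 0.41780)
√((z - O(870, -1333)) + v) = √((1/3119364 - (-2 + 870)) + 624562/1494869) = √((1/3119364 - 1*868) + 624562/1494869) = √((1/3119364 - 868) + 624562/1494869) = √(-2707607951/3119364 + 624562/1494869) = √(-4045570953884851/4663040543316) = I*√524018371634073444109491831/777173423886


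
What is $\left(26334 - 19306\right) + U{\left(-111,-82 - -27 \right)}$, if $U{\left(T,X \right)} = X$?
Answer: $6973$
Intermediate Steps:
$\left(26334 - 19306\right) + U{\left(-111,-82 - -27 \right)} = \left(26334 - 19306\right) - 55 = 7028 + \left(-82 + 27\right) = 7028 - 55 = 6973$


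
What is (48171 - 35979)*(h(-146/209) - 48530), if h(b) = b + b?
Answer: -123664211904/209 ≈ -5.9169e+8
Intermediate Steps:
h(b) = 2*b
(48171 - 35979)*(h(-146/209) - 48530) = (48171 - 35979)*(2*(-146/209) - 48530) = 12192*(2*(-146*1/209) - 48530) = 12192*(2*(-146/209) - 48530) = 12192*(-292/209 - 48530) = 12192*(-10143062/209) = -123664211904/209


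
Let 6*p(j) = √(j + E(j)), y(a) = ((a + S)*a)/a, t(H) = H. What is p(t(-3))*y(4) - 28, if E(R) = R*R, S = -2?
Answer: -28 + √6/3 ≈ -27.184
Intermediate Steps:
E(R) = R²
y(a) = -2 + a (y(a) = ((a - 2)*a)/a = ((-2 + a)*a)/a = (a*(-2 + a))/a = -2 + a)
p(j) = √(j + j²)/6
p(t(-3))*y(4) - 28 = (√(-3*(1 - 3))/6)*(-2 + 4) - 28 = (√(-3*(-2))/6)*2 - 28 = (√6/6)*2 - 28 = √6/3 - 28 = -28 + √6/3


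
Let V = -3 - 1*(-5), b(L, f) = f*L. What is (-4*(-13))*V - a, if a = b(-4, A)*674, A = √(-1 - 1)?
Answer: 104 + 2696*I*√2 ≈ 104.0 + 3812.7*I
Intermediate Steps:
A = I*√2 (A = √(-2) = I*√2 ≈ 1.4142*I)
b(L, f) = L*f
V = 2 (V = -3 + 5 = 2)
a = -2696*I*√2 (a = -4*I*√2*674 = -2696*I*√2 ≈ -3812.7*I)
(-4*(-13))*V - a = -4*(-13)*2 - (-2696)*I*√2 = 52*2 + 2696*I*√2 = 104 + 2696*I*√2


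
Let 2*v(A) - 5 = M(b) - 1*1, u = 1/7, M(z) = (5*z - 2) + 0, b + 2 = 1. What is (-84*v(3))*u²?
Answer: 18/7 ≈ 2.5714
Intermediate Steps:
b = -1 (b = -2 + 1 = -1)
M(z) = -2 + 5*z (M(z) = (-2 + 5*z) + 0 = -2 + 5*z)
u = ⅐ (u = 1*(⅐) = ⅐ ≈ 0.14286)
v(A) = -3/2 (v(A) = 5/2 + ((-2 + 5*(-1)) - 1*1)/2 = 5/2 + ((-2 - 5) - 1)/2 = 5/2 + (-7 - 1)/2 = 5/2 + (½)*(-8) = 5/2 - 4 = -3/2)
(-84*v(3))*u² = (-84*(-3/2))*(⅐)² = 126*(1/49) = 18/7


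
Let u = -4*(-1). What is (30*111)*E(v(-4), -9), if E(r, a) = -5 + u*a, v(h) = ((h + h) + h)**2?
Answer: -136530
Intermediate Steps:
v(h) = 9*h**2 (v(h) = (2*h + h)**2 = (3*h)**2 = 9*h**2)
u = 4
E(r, a) = -5 + 4*a
(30*111)*E(v(-4), -9) = (30*111)*(-5 + 4*(-9)) = 3330*(-5 - 36) = 3330*(-41) = -136530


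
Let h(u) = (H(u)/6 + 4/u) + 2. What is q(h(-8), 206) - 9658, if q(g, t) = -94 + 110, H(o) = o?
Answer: -9642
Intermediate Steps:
h(u) = 2 + 4/u + u/6 (h(u) = (u/6 + 4/u) + 2 = (4/u + u/6) + 2 = 2 + 4/u + u/6)
q(g, t) = 16
q(h(-8), 206) - 9658 = 16 - 9658 = -9642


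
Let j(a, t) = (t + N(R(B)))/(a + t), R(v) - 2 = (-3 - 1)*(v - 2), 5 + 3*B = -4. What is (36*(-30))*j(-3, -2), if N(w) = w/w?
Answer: -216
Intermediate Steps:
B = -3 (B = -5/3 + (⅓)*(-4) = -5/3 - 4/3 = -3)
R(v) = 10 - 4*v (R(v) = 2 + (-3 - 1)*(v - 2) = 2 - 4*(-2 + v) = 2 + (8 - 4*v) = 10 - 4*v)
N(w) = 1
j(a, t) = (1 + t)/(a + t) (j(a, t) = (t + 1)/(a + t) = (1 + t)/(a + t))
(36*(-30))*j(-3, -2) = (36*(-30))*((1 - 2)/(-3 - 2)) = -1080*(-1)/(-5) = -(-216)*(-1) = -1080*⅕ = -216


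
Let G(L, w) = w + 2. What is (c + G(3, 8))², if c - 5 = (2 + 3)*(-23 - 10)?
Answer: 22500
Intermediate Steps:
G(L, w) = 2 + w
c = -160 (c = 5 + (2 + 3)*(-23 - 10) = 5 + 5*(-33) = 5 - 165 = -160)
(c + G(3, 8))² = (-160 + (2 + 8))² = (-160 + 10)² = (-150)² = 22500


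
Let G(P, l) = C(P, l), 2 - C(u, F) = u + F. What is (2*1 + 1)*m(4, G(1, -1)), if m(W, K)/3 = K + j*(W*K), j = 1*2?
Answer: 162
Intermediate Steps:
j = 2
C(u, F) = 2 - F - u (C(u, F) = 2 - (u + F) = 2 - (F + u) = 2 + (-F - u) = 2 - F - u)
G(P, l) = 2 - P - l (G(P, l) = 2 - l - P = 2 - P - l)
m(W, K) = 3*K + 6*K*W (m(W, K) = 3*(K + 2*(W*K)) = 3*(K + 2*(K*W)) = 3*(K + 2*K*W) = 3*K + 6*K*W)
(2*1 + 1)*m(4, G(1, -1)) = (2*1 + 1)*(3*(2 - 1*1 - 1*(-1))*(1 + 2*4)) = (2 + 1)*(3*(2 - 1 + 1)*(1 + 8)) = 3*(3*2*9) = 3*54 = 162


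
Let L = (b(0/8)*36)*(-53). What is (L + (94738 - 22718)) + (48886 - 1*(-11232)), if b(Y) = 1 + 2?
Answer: 126414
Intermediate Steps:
b(Y) = 3
L = -5724 (L = (3*36)*(-53) = 108*(-53) = -5724)
(L + (94738 - 22718)) + (48886 - 1*(-11232)) = (-5724 + (94738 - 22718)) + (48886 - 1*(-11232)) = (-5724 + 72020) + (48886 + 11232) = 66296 + 60118 = 126414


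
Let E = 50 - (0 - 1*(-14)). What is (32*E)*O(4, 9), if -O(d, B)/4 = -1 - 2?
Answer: 13824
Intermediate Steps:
E = 36 (E = 50 - (0 + 14) = 50 - 1*14 = 50 - 14 = 36)
O(d, B) = 12 (O(d, B) = -4*(-1 - 2) = -4*(-3) = 12)
(32*E)*O(4, 9) = (32*36)*12 = 1152*12 = 13824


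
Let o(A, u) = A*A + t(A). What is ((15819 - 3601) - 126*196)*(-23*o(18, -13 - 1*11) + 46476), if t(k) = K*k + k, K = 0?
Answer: -481775580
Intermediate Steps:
t(k) = k (t(k) = 0*k + k = 0 + k = k)
o(A, u) = A + A² (o(A, u) = A*A + A = A² + A = A + A²)
((15819 - 3601) - 126*196)*(-23*o(18, -13 - 1*11) + 46476) = ((15819 - 3601) - 126*196)*(-414*(1 + 18) + 46476) = (12218 - 24696)*(-414*19 + 46476) = -12478*(-23*342 + 46476) = -12478*(-7866 + 46476) = -12478*38610 = -481775580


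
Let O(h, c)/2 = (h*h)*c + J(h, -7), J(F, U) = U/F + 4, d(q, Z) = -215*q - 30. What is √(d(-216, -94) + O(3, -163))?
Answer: 77*√66/3 ≈ 208.52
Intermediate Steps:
d(q, Z) = -30 - 215*q
J(F, U) = 4 + U/F (J(F, U) = U/F + 4 = 4 + U/F)
O(h, c) = 8 - 14/h + 2*c*h² (O(h, c) = 2*((h*h)*c + (4 - 7/h)) = 2*(h²*c + (4 - 7/h)) = 2*(c*h² + (4 - 7/h)) = 2*(4 - 7/h + c*h²) = 8 - 14/h + 2*c*h²)
√(d(-216, -94) + O(3, -163)) = √((-30 - 215*(-216)) + (8 - 14/3 + 2*(-163)*3²)) = √((-30 + 46440) + (8 - 14*⅓ + 2*(-163)*9)) = √(46410 + (8 - 14/3 - 2934)) = √(46410 - 8792/3) = √(130438/3) = 77*√66/3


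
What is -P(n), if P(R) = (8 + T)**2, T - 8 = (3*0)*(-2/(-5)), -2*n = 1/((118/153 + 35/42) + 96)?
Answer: -256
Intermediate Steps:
n = -153/29867 (n = -1/(2*((118/153 + 35/42) + 96)) = -1/(2*((118*(1/153) + 35*(1/42)) + 96)) = -1/(2*((118/153 + 5/6) + 96)) = -1/(2*(491/306 + 96)) = -1/(2*29867/306) = -1/2*306/29867 = -153/29867 ≈ -0.0051227)
T = 8 (T = 8 + (3*0)*(-2/(-5)) = 8 + 0*(-2*(-1/5)) = 8 + 0*(2/5) = 8 + 0 = 8)
P(R) = 256 (P(R) = (8 + 8)**2 = 16**2 = 256)
-P(n) = -1*256 = -256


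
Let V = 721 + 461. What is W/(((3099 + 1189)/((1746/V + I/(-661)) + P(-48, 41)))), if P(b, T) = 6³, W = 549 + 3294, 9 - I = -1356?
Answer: 53898686037/279185248 ≈ 193.06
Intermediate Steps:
I = 1365 (I = 9 - 1*(-1356) = 9 + 1356 = 1365)
V = 1182
W = 3843
P(b, T) = 216
W/(((3099 + 1189)/((1746/V + I/(-661)) + P(-48, 41)))) = 3843/(((3099 + 1189)/((1746/1182 + 1365/(-661)) + 216))) = 3843/((4288/((1746*(1/1182) + 1365*(-1/661)) + 216))) = 3843/((4288/((291/197 - 1365/661) + 216))) = 3843/((4288/(-76554/130217 + 216))) = 3843/((4288/(28050318/130217))) = 3843/((4288*(130217/28050318))) = 3843/(279185248/14025159) = 3843*(14025159/279185248) = 53898686037/279185248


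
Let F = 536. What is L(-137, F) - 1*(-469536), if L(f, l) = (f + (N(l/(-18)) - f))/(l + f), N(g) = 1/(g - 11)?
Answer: 22918521693/48811 ≈ 4.6954e+5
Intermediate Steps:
N(g) = 1/(-11 + g)
L(f, l) = 1/((-11 - l/18)*(f + l)) (L(f, l) = (f + (1/(-11 + l/(-18)) - f))/(l + f) = (f + (1/(-11 + l*(-1/18)) - f))/(f + l) = (f + (1/(-11 - l/18) - f))/(f + l) = 1/((-11 - l/18)*(f + l)))
L(-137, F) - 1*(-469536) = -18/((198 + 536)*(-137 + 536)) - 1*(-469536) = -18/(734*399) + 469536 = -18*1/734*1/399 + 469536 = -3/48811 + 469536 = 22918521693/48811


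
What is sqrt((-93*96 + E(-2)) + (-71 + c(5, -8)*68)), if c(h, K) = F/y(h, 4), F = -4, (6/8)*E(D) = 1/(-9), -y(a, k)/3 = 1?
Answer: I*sqrt(721587)/9 ≈ 94.385*I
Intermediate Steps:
y(a, k) = -3 (y(a, k) = -3*1 = -3)
E(D) = -4/27 (E(D) = (4/3)/(-9) = (4/3)*(-1/9) = -4/27)
c(h, K) = 4/3 (c(h, K) = -4/(-3) = -4*(-1/3) = 4/3)
sqrt((-93*96 + E(-2)) + (-71 + c(5, -8)*68)) = sqrt((-93*96 - 4/27) + (-71 + (4/3)*68)) = sqrt((-8928 - 4/27) + (-71 + 272/3)) = sqrt(-241060/27 + 59/3) = sqrt(-240529/27) = I*sqrt(721587)/9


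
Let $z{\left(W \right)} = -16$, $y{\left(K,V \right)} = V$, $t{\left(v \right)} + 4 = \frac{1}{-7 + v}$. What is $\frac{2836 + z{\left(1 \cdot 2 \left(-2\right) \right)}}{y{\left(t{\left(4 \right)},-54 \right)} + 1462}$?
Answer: $\frac{705}{352} \approx 2.0028$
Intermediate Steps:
$t{\left(v \right)} = -4 + \frac{1}{-7 + v}$
$\frac{2836 + z{\left(1 \cdot 2 \left(-2\right) \right)}}{y{\left(t{\left(4 \right)},-54 \right)} + 1462} = \frac{2836 - 16}{-54 + 1462} = \frac{2820}{1408} = 2820 \cdot \frac{1}{1408} = \frac{705}{352}$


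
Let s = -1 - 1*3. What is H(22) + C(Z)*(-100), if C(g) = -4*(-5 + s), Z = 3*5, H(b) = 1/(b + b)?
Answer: -158399/44 ≈ -3600.0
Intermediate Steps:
H(b) = 1/(2*b)
s = -4 (s = -1 - 3 = -4)
Z = 15
C(g) = 36 (C(g) = -4*(-5 - 4) = -4*(-9) = 36)
H(22) + C(Z)*(-100) = (½)/22 + 36*(-100) = (½)*(1/22) - 3600 = 1/44 - 3600 = -158399/44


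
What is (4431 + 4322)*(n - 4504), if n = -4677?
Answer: -80361293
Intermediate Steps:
(4431 + 4322)*(n - 4504) = (4431 + 4322)*(-4677 - 4504) = 8753*(-9181) = -80361293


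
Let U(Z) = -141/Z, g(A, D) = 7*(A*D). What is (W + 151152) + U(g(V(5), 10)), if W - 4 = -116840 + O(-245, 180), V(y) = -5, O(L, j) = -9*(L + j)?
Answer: 12215491/350 ≈ 34901.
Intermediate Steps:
O(L, j) = -9*L - 9*j
g(A, D) = 7*A*D
W = -116251 (W = 4 + (-116840 + (-9*(-245) - 9*180)) = 4 + (-116840 + (2205 - 1620)) = 4 + (-116840 + 585) = 4 - 116255 = -116251)
(W + 151152) + U(g(V(5), 10)) = (-116251 + 151152) - 141/(7*(-5)*10) = 34901 - 141/(-350) = 34901 - 141*(-1/350) = 34901 + 141/350 = 12215491/350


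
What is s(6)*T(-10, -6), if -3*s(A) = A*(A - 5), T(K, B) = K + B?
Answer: 32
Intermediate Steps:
T(K, B) = B + K
s(A) = -A*(-5 + A)/3 (s(A) = -A*(A - 5)/3 = -A*(-5 + A)/3)
s(6)*T(-10, -6) = ((⅓)*6*(5 - 1*6))*(-6 - 10) = ((⅓)*6*(5 - 6))*(-16) = ((⅓)*6*(-1))*(-16) = -2*(-16) = 32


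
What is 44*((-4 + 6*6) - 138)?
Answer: -4664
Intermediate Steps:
44*((-4 + 6*6) - 138) = 44*((-4 + 36) - 138) = 44*(32 - 138) = 44*(-106) = -4664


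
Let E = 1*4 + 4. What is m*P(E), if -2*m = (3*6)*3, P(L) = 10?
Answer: -270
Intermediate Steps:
E = 8 (E = 4 + 4 = 8)
m = -27 (m = -3*6*3/2 = -9*3 = -½*54 = -27)
m*P(E) = -27*10 = -270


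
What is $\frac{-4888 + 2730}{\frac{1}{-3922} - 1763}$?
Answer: $\frac{8463676}{6914487} \approx 1.2241$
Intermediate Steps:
$\frac{-4888 + 2730}{\frac{1}{-3922} - 1763} = - \frac{2158}{- \frac{1}{3922} - 1763} = - \frac{2158}{- \frac{6914487}{3922}} = \left(-2158\right) \left(- \frac{3922}{6914487}\right) = \frac{8463676}{6914487}$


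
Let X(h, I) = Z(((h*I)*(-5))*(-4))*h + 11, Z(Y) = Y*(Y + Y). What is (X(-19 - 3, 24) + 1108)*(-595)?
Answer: 2919425382195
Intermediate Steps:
Z(Y) = 2*Y**2 (Z(Y) = Y*(2*Y) = 2*Y**2)
X(h, I) = 11 + 800*I**2*h**3 (X(h, I) = (2*(((h*I)*(-5))*(-4))**2)*h + 11 = (2*(((I*h)*(-5))*(-4))**2)*h + 11 = (2*(-5*I*h*(-4))**2)*h + 11 = (2*(20*I*h)**2)*h + 11 = (2*(400*I**2*h**2))*h + 11 = (800*I**2*h**2)*h + 11 = 800*I**2*h**3 + 11 = 11 + 800*I**2*h**3)
(X(-19 - 3, 24) + 1108)*(-595) = ((11 + 800*24**2*(-19 - 3)**3) + 1108)*(-595) = ((11 + 800*576*(-22)**3) + 1108)*(-595) = ((11 + 800*576*(-10648)) + 1108)*(-595) = ((11 - 4906598400) + 1108)*(-595) = (-4906598389 + 1108)*(-595) = -4906597281*(-595) = 2919425382195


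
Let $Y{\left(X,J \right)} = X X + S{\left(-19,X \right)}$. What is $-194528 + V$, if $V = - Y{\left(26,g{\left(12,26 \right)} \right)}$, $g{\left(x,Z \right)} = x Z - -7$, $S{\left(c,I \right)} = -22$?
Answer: $-195182$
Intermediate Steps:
$g{\left(x,Z \right)} = 7 + Z x$ ($g{\left(x,Z \right)} = Z x + 7 = 7 + Z x$)
$Y{\left(X,J \right)} = -22 + X^{2}$ ($Y{\left(X,J \right)} = X X - 22 = X^{2} - 22 = -22 + X^{2}$)
$V = -654$ ($V = - (-22 + 26^{2}) = - (-22 + 676) = \left(-1\right) 654 = -654$)
$-194528 + V = -194528 - 654 = -195182$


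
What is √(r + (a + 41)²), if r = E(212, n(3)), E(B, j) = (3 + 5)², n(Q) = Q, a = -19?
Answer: 2*√137 ≈ 23.409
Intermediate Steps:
E(B, j) = 64 (E(B, j) = 8² = 64)
r = 64
√(r + (a + 41)²) = √(64 + (-19 + 41)²) = √(64 + 22²) = √(64 + 484) = √548 = 2*√137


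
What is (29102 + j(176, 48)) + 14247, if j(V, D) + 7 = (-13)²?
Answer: 43511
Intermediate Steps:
j(V, D) = 162 (j(V, D) = -7 + (-13)² = -7 + 169 = 162)
(29102 + j(176, 48)) + 14247 = (29102 + 162) + 14247 = 29264 + 14247 = 43511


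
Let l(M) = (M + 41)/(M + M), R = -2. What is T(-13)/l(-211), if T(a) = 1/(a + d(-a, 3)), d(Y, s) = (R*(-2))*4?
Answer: 211/255 ≈ 0.82745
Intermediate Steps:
d(Y, s) = 16 (d(Y, s) = -2*(-2)*4 = 4*4 = 16)
l(M) = (41 + M)/(2*M) (l(M) = (41 + M)/((2*M)) = (41 + M)*(1/(2*M)) = (41 + M)/(2*M))
T(a) = 1/(16 + a) (T(a) = 1/(a + 16) = 1/(16 + a))
T(-13)/l(-211) = 1/((16 - 13)*(((½)*(41 - 211)/(-211)))) = 1/(3*(((½)*(-1/211)*(-170)))) = 1/(3*(85/211)) = (⅓)*(211/85) = 211/255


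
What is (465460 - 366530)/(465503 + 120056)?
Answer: 7610/45043 ≈ 0.16895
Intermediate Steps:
(465460 - 366530)/(465503 + 120056) = 98930/585559 = 98930*(1/585559) = 7610/45043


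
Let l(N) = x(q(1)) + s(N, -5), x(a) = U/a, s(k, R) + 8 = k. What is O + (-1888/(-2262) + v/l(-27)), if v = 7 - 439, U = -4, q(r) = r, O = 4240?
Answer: 4808912/1131 ≈ 4251.9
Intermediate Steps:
s(k, R) = -8 + k
x(a) = -4/a
l(N) = -12 + N (l(N) = -4/1 + (-8 + N) = -4*1 + (-8 + N) = -4 + (-8 + N) = -12 + N)
v = -432
O + (-1888/(-2262) + v/l(-27)) = 4240 + (-1888/(-2262) - 432/(-12 - 27)) = 4240 + (-1888*(-1/2262) - 432/(-39)) = 4240 + (944/1131 - 432*(-1/39)) = 4240 + (944/1131 + 144/13) = 4240 + 13472/1131 = 4808912/1131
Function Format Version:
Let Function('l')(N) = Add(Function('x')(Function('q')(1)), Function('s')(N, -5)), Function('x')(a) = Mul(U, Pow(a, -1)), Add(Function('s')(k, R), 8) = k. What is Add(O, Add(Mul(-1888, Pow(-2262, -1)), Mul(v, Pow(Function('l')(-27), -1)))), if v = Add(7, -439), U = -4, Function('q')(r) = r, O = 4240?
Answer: Rational(4808912, 1131) ≈ 4251.9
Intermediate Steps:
Function('s')(k, R) = Add(-8, k)
Function('x')(a) = Mul(-4, Pow(a, -1))
Function('l')(N) = Add(-12, N) (Function('l')(N) = Add(Mul(-4, Pow(1, -1)), Add(-8, N)) = Add(Mul(-4, 1), Add(-8, N)) = Add(-4, Add(-8, N)) = Add(-12, N))
v = -432
Add(O, Add(Mul(-1888, Pow(-2262, -1)), Mul(v, Pow(Function('l')(-27), -1)))) = Add(4240, Add(Mul(-1888, Pow(-2262, -1)), Mul(-432, Pow(Add(-12, -27), -1)))) = Add(4240, Add(Mul(-1888, Rational(-1, 2262)), Mul(-432, Pow(-39, -1)))) = Add(4240, Add(Rational(944, 1131), Mul(-432, Rational(-1, 39)))) = Add(4240, Add(Rational(944, 1131), Rational(144, 13))) = Add(4240, Rational(13472, 1131)) = Rational(4808912, 1131)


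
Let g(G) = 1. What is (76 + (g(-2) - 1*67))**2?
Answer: 100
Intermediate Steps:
(76 + (g(-2) - 1*67))**2 = (76 + (1 - 1*67))**2 = (76 + (1 - 67))**2 = (76 - 66)**2 = 10**2 = 100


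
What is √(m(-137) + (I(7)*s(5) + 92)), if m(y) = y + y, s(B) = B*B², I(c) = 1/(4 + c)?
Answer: I*√20647/11 ≈ 13.063*I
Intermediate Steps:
s(B) = B³
m(y) = 2*y
√(m(-137) + (I(7)*s(5) + 92)) = √(2*(-137) + (5³/(4 + 7) + 92)) = √(-274 + (125/11 + 92)) = √(-274 + 1137/11) = √(-1877/11) = I*√20647/11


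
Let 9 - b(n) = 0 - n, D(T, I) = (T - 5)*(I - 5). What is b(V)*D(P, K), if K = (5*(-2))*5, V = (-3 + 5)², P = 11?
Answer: -4290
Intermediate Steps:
V = 4 (V = 2² = 4)
K = -50 (K = -10*5 = -50)
D(T, I) = (-5 + I)*(-5 + T) (D(T, I) = (-5 + T)*(-5 + I) = (-5 + I)*(-5 + T))
b(n) = 9 + n (b(n) = 9 - (0 - n) = 9 - (-1)*n = 9 + n)
b(V)*D(P, K) = (9 + 4)*(25 - 5*(-50) - 5*11 - 50*11) = 13*(25 + 250 - 55 - 550) = 13*(-330) = -4290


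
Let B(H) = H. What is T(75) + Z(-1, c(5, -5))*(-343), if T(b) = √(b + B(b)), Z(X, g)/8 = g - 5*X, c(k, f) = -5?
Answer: 5*√6 ≈ 12.247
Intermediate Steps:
Z(X, g) = -40*X + 8*g (Z(X, g) = 8*(g - 5*X) = -40*X + 8*g)
T(b) = √2*√b (T(b) = √(b + b) = √(2*b) = √2*√b)
T(75) + Z(-1, c(5, -5))*(-343) = √2*√75 + (-40*(-1) + 8*(-5))*(-343) = √2*(5*√3) + (40 - 40)*(-343) = 5*√6 + 0*(-343) = 5*√6 + 0 = 5*√6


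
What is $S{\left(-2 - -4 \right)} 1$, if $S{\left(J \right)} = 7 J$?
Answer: $14$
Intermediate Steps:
$S{\left(-2 - -4 \right)} 1 = 7 \left(-2 - -4\right) 1 = 7 \left(-2 + 4\right) 1 = 7 \cdot 2 \cdot 1 = 14 \cdot 1 = 14$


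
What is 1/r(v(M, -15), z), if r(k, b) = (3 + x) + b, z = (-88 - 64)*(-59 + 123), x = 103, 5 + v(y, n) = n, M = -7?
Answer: -1/9622 ≈ -0.00010393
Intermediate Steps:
v(y, n) = -5 + n
z = -9728 (z = -152*64 = -9728)
r(k, b) = 106 + b (r(k, b) = (3 + 103) + b = 106 + b)
1/r(v(M, -15), z) = 1/(106 - 9728) = 1/(-9622) = -1/9622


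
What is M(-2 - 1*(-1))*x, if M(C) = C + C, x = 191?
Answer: -382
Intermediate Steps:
M(C) = 2*C
M(-2 - 1*(-1))*x = (2*(-2 - 1*(-1)))*191 = (2*(-2 + 1))*191 = (2*(-1))*191 = -2*191 = -382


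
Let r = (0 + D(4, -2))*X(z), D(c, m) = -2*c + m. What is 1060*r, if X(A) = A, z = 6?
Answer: -63600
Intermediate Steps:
D(c, m) = m - 2*c
r = -60 (r = (0 + (-2 - 2*4))*6 = (0 + (-2 - 8))*6 = (0 - 10)*6 = -10*6 = -60)
1060*r = 1060*(-60) = -63600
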